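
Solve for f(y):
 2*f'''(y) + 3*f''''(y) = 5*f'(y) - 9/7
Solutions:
 f(y) = C1 + C4*exp(y) + 9*y/35 + (C2*sin(sqrt(35)*y/6) + C3*cos(sqrt(35)*y/6))*exp(-5*y/6)


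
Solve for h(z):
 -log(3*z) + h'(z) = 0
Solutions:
 h(z) = C1 + z*log(z) - z + z*log(3)


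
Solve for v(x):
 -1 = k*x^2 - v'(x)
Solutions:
 v(x) = C1 + k*x^3/3 + x


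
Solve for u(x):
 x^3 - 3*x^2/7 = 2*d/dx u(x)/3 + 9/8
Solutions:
 u(x) = C1 + 3*x^4/8 - 3*x^3/14 - 27*x/16


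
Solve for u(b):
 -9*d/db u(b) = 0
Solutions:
 u(b) = C1


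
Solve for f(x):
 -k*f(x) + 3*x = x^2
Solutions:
 f(x) = x*(3 - x)/k


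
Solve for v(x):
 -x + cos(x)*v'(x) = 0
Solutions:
 v(x) = C1 + Integral(x/cos(x), x)


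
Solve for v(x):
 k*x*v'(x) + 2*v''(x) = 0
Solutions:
 v(x) = Piecewise((-sqrt(pi)*C1*erf(sqrt(k)*x/2)/sqrt(k) - C2, (k > 0) | (k < 0)), (-C1*x - C2, True))


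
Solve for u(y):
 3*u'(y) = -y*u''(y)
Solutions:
 u(y) = C1 + C2/y^2


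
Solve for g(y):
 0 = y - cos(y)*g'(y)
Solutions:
 g(y) = C1 + Integral(y/cos(y), y)


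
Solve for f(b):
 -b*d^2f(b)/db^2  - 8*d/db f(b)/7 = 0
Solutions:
 f(b) = C1 + C2/b^(1/7)


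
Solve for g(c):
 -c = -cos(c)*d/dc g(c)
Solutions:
 g(c) = C1 + Integral(c/cos(c), c)


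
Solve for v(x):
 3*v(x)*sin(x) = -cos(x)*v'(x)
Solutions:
 v(x) = C1*cos(x)^3


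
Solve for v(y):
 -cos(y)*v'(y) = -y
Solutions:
 v(y) = C1 + Integral(y/cos(y), y)


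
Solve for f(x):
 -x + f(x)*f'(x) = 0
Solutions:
 f(x) = -sqrt(C1 + x^2)
 f(x) = sqrt(C1 + x^2)


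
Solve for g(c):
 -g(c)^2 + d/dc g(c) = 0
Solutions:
 g(c) = -1/(C1 + c)


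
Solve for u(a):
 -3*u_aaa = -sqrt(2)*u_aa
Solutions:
 u(a) = C1 + C2*a + C3*exp(sqrt(2)*a/3)


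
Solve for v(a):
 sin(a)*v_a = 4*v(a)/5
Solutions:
 v(a) = C1*(cos(a) - 1)^(2/5)/(cos(a) + 1)^(2/5)


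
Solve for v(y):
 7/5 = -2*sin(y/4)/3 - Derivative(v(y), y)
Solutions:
 v(y) = C1 - 7*y/5 + 8*cos(y/4)/3


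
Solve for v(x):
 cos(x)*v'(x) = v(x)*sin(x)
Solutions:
 v(x) = C1/cos(x)


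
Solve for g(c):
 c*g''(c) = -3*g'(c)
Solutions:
 g(c) = C1 + C2/c^2


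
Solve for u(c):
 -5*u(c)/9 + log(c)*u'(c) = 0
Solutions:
 u(c) = C1*exp(5*li(c)/9)


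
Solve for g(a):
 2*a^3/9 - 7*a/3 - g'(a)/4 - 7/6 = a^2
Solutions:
 g(a) = C1 + 2*a^4/9 - 4*a^3/3 - 14*a^2/3 - 14*a/3


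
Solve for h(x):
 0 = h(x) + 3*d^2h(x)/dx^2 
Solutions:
 h(x) = C1*sin(sqrt(3)*x/3) + C2*cos(sqrt(3)*x/3)


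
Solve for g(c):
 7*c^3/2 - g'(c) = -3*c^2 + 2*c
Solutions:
 g(c) = C1 + 7*c^4/8 + c^3 - c^2


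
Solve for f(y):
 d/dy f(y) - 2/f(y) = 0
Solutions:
 f(y) = -sqrt(C1 + 4*y)
 f(y) = sqrt(C1 + 4*y)


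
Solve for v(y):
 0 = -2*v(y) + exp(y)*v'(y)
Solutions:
 v(y) = C1*exp(-2*exp(-y))


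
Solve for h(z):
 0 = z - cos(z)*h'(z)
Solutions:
 h(z) = C1 + Integral(z/cos(z), z)


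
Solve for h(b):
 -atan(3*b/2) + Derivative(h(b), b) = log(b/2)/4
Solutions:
 h(b) = C1 + b*log(b)/4 + b*atan(3*b/2) - b/4 - b*log(2)/4 - log(9*b^2 + 4)/3


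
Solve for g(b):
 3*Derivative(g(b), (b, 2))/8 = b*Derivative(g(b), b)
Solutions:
 g(b) = C1 + C2*erfi(2*sqrt(3)*b/3)


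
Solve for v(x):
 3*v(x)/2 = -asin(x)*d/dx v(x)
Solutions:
 v(x) = C1*exp(-3*Integral(1/asin(x), x)/2)


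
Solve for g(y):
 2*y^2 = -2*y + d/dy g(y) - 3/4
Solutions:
 g(y) = C1 + 2*y^3/3 + y^2 + 3*y/4


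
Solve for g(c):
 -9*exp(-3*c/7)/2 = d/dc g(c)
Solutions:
 g(c) = C1 + 21*exp(-3*c/7)/2


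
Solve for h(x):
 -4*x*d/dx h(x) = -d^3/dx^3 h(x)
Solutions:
 h(x) = C1 + Integral(C2*airyai(2^(2/3)*x) + C3*airybi(2^(2/3)*x), x)


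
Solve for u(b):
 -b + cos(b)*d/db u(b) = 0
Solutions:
 u(b) = C1 + Integral(b/cos(b), b)


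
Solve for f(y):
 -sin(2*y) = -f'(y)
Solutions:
 f(y) = C1 - cos(2*y)/2


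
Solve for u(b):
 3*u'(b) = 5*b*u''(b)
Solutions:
 u(b) = C1 + C2*b^(8/5)


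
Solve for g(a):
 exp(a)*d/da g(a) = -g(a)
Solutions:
 g(a) = C1*exp(exp(-a))


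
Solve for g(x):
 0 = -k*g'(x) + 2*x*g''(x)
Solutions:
 g(x) = C1 + x^(re(k)/2 + 1)*(C2*sin(log(x)*Abs(im(k))/2) + C3*cos(log(x)*im(k)/2))


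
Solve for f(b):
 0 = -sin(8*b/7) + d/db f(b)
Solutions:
 f(b) = C1 - 7*cos(8*b/7)/8


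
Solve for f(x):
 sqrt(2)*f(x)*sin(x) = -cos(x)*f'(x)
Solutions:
 f(x) = C1*cos(x)^(sqrt(2))


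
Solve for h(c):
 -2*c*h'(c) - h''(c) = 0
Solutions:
 h(c) = C1 + C2*erf(c)


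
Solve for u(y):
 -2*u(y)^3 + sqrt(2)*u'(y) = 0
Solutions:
 u(y) = -sqrt(2)*sqrt(-1/(C1 + sqrt(2)*y))/2
 u(y) = sqrt(2)*sqrt(-1/(C1 + sqrt(2)*y))/2


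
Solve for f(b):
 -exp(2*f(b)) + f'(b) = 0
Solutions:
 f(b) = log(-sqrt(-1/(C1 + b))) - log(2)/2
 f(b) = log(-1/(C1 + b))/2 - log(2)/2


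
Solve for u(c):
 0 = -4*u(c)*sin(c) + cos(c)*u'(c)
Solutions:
 u(c) = C1/cos(c)^4


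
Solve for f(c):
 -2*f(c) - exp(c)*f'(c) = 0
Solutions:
 f(c) = C1*exp(2*exp(-c))


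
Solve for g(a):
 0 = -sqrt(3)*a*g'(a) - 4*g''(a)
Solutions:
 g(a) = C1 + C2*erf(sqrt(2)*3^(1/4)*a/4)


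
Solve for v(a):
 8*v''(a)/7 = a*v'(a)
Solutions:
 v(a) = C1 + C2*erfi(sqrt(7)*a/4)


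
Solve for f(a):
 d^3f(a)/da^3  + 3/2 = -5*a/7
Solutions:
 f(a) = C1 + C2*a + C3*a^2 - 5*a^4/168 - a^3/4


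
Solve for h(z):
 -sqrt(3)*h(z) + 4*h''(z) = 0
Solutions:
 h(z) = C1*exp(-3^(1/4)*z/2) + C2*exp(3^(1/4)*z/2)


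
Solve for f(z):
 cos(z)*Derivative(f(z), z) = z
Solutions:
 f(z) = C1 + Integral(z/cos(z), z)


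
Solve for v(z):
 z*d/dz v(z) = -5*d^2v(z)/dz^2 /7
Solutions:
 v(z) = C1 + C2*erf(sqrt(70)*z/10)


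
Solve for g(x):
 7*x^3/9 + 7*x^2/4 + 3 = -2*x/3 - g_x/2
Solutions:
 g(x) = C1 - 7*x^4/18 - 7*x^3/6 - 2*x^2/3 - 6*x


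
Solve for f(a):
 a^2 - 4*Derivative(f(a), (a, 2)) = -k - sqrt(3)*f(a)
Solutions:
 f(a) = C1*exp(-3^(1/4)*a/2) + C2*exp(3^(1/4)*a/2) - sqrt(3)*a^2/3 - sqrt(3)*k/3 - 8/3


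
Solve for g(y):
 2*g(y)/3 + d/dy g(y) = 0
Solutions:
 g(y) = C1*exp(-2*y/3)


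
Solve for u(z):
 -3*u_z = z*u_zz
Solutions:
 u(z) = C1 + C2/z^2


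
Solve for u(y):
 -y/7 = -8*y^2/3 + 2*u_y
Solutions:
 u(y) = C1 + 4*y^3/9 - y^2/28


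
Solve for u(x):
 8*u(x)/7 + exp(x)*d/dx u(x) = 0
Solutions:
 u(x) = C1*exp(8*exp(-x)/7)


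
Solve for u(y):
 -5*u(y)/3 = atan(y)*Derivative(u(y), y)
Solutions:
 u(y) = C1*exp(-5*Integral(1/atan(y), y)/3)


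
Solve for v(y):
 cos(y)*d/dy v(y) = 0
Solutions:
 v(y) = C1


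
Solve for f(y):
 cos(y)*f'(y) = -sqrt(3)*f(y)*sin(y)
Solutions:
 f(y) = C1*cos(y)^(sqrt(3))


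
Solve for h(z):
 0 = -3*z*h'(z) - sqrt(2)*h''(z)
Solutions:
 h(z) = C1 + C2*erf(2^(1/4)*sqrt(3)*z/2)


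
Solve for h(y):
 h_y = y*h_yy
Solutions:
 h(y) = C1 + C2*y^2


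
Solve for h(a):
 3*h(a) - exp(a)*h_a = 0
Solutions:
 h(a) = C1*exp(-3*exp(-a))


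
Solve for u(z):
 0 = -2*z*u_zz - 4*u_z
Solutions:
 u(z) = C1 + C2/z


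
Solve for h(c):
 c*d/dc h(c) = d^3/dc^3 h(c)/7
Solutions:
 h(c) = C1 + Integral(C2*airyai(7^(1/3)*c) + C3*airybi(7^(1/3)*c), c)


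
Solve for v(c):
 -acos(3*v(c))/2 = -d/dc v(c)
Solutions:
 Integral(1/acos(3*_y), (_y, v(c))) = C1 + c/2


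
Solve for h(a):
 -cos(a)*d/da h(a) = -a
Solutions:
 h(a) = C1 + Integral(a/cos(a), a)


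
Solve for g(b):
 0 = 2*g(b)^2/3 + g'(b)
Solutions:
 g(b) = 3/(C1 + 2*b)


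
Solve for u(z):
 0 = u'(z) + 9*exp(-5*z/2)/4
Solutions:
 u(z) = C1 + 9*exp(-5*z/2)/10


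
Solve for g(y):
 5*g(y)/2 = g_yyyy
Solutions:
 g(y) = C1*exp(-2^(3/4)*5^(1/4)*y/2) + C2*exp(2^(3/4)*5^(1/4)*y/2) + C3*sin(2^(3/4)*5^(1/4)*y/2) + C4*cos(2^(3/4)*5^(1/4)*y/2)


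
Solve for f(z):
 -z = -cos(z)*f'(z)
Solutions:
 f(z) = C1 + Integral(z/cos(z), z)


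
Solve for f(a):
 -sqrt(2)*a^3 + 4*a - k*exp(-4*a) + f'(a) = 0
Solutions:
 f(a) = C1 + sqrt(2)*a^4/4 - 2*a^2 - k*exp(-4*a)/4


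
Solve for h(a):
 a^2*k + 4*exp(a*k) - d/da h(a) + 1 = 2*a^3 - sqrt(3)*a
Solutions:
 h(a) = C1 - a^4/2 + a^3*k/3 + sqrt(3)*a^2/2 + a + 4*exp(a*k)/k


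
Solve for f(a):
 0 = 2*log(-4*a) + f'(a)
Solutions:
 f(a) = C1 - 2*a*log(-a) + 2*a*(1 - 2*log(2))


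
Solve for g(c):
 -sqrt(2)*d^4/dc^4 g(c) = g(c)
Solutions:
 g(c) = (C1*sin(2^(3/8)*c/2) + C2*cos(2^(3/8)*c/2))*exp(-2^(3/8)*c/2) + (C3*sin(2^(3/8)*c/2) + C4*cos(2^(3/8)*c/2))*exp(2^(3/8)*c/2)


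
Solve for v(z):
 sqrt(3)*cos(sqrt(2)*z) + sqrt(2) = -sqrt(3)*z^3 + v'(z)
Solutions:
 v(z) = C1 + sqrt(3)*z^4/4 + sqrt(2)*z + sqrt(6)*sin(sqrt(2)*z)/2


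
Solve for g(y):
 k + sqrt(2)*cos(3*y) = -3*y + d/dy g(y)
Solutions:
 g(y) = C1 + k*y + 3*y^2/2 + sqrt(2)*sin(3*y)/3


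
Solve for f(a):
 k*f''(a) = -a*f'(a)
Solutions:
 f(a) = C1 + C2*sqrt(k)*erf(sqrt(2)*a*sqrt(1/k)/2)


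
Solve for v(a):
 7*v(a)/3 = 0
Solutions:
 v(a) = 0


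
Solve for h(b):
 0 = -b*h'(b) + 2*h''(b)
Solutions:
 h(b) = C1 + C2*erfi(b/2)


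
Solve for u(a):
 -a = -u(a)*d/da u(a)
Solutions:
 u(a) = -sqrt(C1 + a^2)
 u(a) = sqrt(C1 + a^2)


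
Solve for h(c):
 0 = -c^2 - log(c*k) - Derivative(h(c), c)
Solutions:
 h(c) = C1 - c^3/3 - c*log(c*k) + c


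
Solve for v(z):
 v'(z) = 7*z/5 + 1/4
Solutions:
 v(z) = C1 + 7*z^2/10 + z/4


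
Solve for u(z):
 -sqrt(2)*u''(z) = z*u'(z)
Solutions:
 u(z) = C1 + C2*erf(2^(1/4)*z/2)


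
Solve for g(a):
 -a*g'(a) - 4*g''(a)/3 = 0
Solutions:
 g(a) = C1 + C2*erf(sqrt(6)*a/4)


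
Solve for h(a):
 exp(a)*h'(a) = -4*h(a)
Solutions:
 h(a) = C1*exp(4*exp(-a))


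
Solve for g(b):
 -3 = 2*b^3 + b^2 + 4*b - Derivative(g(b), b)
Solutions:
 g(b) = C1 + b^4/2 + b^3/3 + 2*b^2 + 3*b


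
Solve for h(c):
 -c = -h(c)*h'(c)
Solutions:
 h(c) = -sqrt(C1 + c^2)
 h(c) = sqrt(C1 + c^2)


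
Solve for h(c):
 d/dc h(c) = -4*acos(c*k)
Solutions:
 h(c) = C1 - 4*Piecewise((c*acos(c*k) - sqrt(-c^2*k^2 + 1)/k, Ne(k, 0)), (pi*c/2, True))


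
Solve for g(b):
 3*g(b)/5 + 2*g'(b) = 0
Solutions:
 g(b) = C1*exp(-3*b/10)


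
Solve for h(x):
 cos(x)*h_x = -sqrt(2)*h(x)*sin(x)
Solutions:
 h(x) = C1*cos(x)^(sqrt(2))


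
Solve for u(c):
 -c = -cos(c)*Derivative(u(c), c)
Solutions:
 u(c) = C1 + Integral(c/cos(c), c)


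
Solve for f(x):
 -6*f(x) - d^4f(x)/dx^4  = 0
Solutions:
 f(x) = (C1*sin(2^(3/4)*3^(1/4)*x/2) + C2*cos(2^(3/4)*3^(1/4)*x/2))*exp(-2^(3/4)*3^(1/4)*x/2) + (C3*sin(2^(3/4)*3^(1/4)*x/2) + C4*cos(2^(3/4)*3^(1/4)*x/2))*exp(2^(3/4)*3^(1/4)*x/2)


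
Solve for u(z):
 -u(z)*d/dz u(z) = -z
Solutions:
 u(z) = -sqrt(C1 + z^2)
 u(z) = sqrt(C1 + z^2)


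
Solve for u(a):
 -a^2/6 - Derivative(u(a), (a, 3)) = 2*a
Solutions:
 u(a) = C1 + C2*a + C3*a^2 - a^5/360 - a^4/12


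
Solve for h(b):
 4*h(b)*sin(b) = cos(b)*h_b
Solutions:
 h(b) = C1/cos(b)^4


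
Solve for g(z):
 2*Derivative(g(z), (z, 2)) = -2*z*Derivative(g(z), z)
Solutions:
 g(z) = C1 + C2*erf(sqrt(2)*z/2)


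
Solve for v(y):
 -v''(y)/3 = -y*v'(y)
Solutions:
 v(y) = C1 + C2*erfi(sqrt(6)*y/2)


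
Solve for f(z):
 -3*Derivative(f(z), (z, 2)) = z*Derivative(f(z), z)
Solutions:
 f(z) = C1 + C2*erf(sqrt(6)*z/6)


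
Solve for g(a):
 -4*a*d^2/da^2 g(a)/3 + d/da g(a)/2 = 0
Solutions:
 g(a) = C1 + C2*a^(11/8)


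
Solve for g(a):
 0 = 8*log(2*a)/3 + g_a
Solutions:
 g(a) = C1 - 8*a*log(a)/3 - 8*a*log(2)/3 + 8*a/3


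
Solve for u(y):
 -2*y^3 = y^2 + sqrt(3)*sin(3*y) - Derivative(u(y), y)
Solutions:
 u(y) = C1 + y^4/2 + y^3/3 - sqrt(3)*cos(3*y)/3


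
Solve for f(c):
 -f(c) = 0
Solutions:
 f(c) = 0


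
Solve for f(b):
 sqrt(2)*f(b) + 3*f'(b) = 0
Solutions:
 f(b) = C1*exp(-sqrt(2)*b/3)


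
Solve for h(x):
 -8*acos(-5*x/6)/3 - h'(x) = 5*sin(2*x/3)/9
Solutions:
 h(x) = C1 - 8*x*acos(-5*x/6)/3 - 8*sqrt(36 - 25*x^2)/15 + 5*cos(2*x/3)/6


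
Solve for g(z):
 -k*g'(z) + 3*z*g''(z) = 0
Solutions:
 g(z) = C1 + z^(re(k)/3 + 1)*(C2*sin(log(z)*Abs(im(k))/3) + C3*cos(log(z)*im(k)/3))


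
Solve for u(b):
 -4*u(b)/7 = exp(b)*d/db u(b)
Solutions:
 u(b) = C1*exp(4*exp(-b)/7)


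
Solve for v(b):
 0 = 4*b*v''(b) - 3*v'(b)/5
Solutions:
 v(b) = C1 + C2*b^(23/20)


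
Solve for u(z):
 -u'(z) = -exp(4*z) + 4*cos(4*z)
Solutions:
 u(z) = C1 + exp(4*z)/4 - sin(4*z)


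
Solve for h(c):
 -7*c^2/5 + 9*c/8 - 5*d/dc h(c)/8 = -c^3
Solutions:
 h(c) = C1 + 2*c^4/5 - 56*c^3/75 + 9*c^2/10


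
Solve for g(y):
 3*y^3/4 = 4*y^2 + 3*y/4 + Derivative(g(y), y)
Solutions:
 g(y) = C1 + 3*y^4/16 - 4*y^3/3 - 3*y^2/8


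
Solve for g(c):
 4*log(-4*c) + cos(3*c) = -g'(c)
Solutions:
 g(c) = C1 - 4*c*log(-c) - 8*c*log(2) + 4*c - sin(3*c)/3


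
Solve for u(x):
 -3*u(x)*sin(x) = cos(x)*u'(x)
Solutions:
 u(x) = C1*cos(x)^3


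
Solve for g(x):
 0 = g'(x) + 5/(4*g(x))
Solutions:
 g(x) = -sqrt(C1 - 10*x)/2
 g(x) = sqrt(C1 - 10*x)/2


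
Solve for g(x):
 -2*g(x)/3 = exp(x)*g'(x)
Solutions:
 g(x) = C1*exp(2*exp(-x)/3)


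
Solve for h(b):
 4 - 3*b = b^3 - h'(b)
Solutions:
 h(b) = C1 + b^4/4 + 3*b^2/2 - 4*b


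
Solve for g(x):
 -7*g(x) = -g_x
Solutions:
 g(x) = C1*exp(7*x)


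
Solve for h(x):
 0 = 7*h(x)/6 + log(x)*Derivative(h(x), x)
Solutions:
 h(x) = C1*exp(-7*li(x)/6)


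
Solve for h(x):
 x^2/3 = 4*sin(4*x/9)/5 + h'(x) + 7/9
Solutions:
 h(x) = C1 + x^3/9 - 7*x/9 + 9*cos(4*x/9)/5


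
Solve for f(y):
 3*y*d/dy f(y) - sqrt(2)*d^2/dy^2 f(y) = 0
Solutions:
 f(y) = C1 + C2*erfi(2^(1/4)*sqrt(3)*y/2)


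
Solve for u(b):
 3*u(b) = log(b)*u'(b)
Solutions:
 u(b) = C1*exp(3*li(b))


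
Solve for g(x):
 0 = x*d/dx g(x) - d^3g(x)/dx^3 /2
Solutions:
 g(x) = C1 + Integral(C2*airyai(2^(1/3)*x) + C3*airybi(2^(1/3)*x), x)


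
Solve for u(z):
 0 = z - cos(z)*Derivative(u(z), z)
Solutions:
 u(z) = C1 + Integral(z/cos(z), z)


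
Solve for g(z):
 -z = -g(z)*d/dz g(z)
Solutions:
 g(z) = -sqrt(C1 + z^2)
 g(z) = sqrt(C1 + z^2)


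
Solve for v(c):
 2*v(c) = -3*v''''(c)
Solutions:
 v(c) = (C1*sin(6^(3/4)*c/6) + C2*cos(6^(3/4)*c/6))*exp(-6^(3/4)*c/6) + (C3*sin(6^(3/4)*c/6) + C4*cos(6^(3/4)*c/6))*exp(6^(3/4)*c/6)


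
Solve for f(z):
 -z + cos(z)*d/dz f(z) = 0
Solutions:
 f(z) = C1 + Integral(z/cos(z), z)


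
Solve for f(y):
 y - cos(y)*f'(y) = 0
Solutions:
 f(y) = C1 + Integral(y/cos(y), y)


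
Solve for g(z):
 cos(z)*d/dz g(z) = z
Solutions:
 g(z) = C1 + Integral(z/cos(z), z)


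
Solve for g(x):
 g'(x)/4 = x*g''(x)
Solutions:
 g(x) = C1 + C2*x^(5/4)


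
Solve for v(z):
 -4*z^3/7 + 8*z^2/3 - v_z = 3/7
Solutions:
 v(z) = C1 - z^4/7 + 8*z^3/9 - 3*z/7


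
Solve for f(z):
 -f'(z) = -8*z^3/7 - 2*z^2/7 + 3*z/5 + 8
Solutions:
 f(z) = C1 + 2*z^4/7 + 2*z^3/21 - 3*z^2/10 - 8*z


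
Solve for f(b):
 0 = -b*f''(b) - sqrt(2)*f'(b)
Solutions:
 f(b) = C1 + C2*b^(1 - sqrt(2))


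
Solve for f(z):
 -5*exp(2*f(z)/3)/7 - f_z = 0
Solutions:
 f(z) = 3*log(-sqrt(-1/(C1 - 5*z))) - 3*log(2) + 3*log(42)/2
 f(z) = 3*log(-1/(C1 - 5*z))/2 - 3*log(2) + 3*log(42)/2


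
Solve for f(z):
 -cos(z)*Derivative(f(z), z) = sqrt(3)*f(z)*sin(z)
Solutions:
 f(z) = C1*cos(z)^(sqrt(3))


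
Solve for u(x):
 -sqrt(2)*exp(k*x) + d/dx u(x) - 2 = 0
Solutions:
 u(x) = C1 + 2*x + sqrt(2)*exp(k*x)/k


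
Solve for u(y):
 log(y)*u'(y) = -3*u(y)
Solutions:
 u(y) = C1*exp(-3*li(y))


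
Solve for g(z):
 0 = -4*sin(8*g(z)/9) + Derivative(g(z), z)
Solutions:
 -4*z + 9*log(cos(8*g(z)/9) - 1)/16 - 9*log(cos(8*g(z)/9) + 1)/16 = C1


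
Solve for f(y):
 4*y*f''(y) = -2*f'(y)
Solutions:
 f(y) = C1 + C2*sqrt(y)


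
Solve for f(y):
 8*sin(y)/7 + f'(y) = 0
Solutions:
 f(y) = C1 + 8*cos(y)/7


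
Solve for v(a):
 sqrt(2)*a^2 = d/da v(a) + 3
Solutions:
 v(a) = C1 + sqrt(2)*a^3/3 - 3*a


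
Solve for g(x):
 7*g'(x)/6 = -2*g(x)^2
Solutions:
 g(x) = 7/(C1 + 12*x)


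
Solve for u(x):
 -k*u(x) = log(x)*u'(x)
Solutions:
 u(x) = C1*exp(-k*li(x))


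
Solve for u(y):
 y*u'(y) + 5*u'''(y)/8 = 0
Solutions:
 u(y) = C1 + Integral(C2*airyai(-2*5^(2/3)*y/5) + C3*airybi(-2*5^(2/3)*y/5), y)


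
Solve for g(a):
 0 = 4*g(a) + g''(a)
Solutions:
 g(a) = C1*sin(2*a) + C2*cos(2*a)


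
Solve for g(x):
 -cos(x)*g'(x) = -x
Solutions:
 g(x) = C1 + Integral(x/cos(x), x)


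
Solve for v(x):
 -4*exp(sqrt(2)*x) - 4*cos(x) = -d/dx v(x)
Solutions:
 v(x) = C1 + 2*sqrt(2)*exp(sqrt(2)*x) + 4*sin(x)


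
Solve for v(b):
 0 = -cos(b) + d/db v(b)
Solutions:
 v(b) = C1 + sin(b)


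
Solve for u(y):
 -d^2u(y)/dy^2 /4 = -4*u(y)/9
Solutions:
 u(y) = C1*exp(-4*y/3) + C2*exp(4*y/3)


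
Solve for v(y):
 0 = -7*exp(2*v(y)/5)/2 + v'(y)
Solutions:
 v(y) = 5*log(-sqrt(-1/(C1 + 7*y))) + 5*log(5)/2
 v(y) = 5*log(-1/(C1 + 7*y))/2 + 5*log(5)/2


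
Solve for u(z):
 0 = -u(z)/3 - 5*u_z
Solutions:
 u(z) = C1*exp(-z/15)


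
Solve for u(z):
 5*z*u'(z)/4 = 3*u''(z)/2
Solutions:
 u(z) = C1 + C2*erfi(sqrt(15)*z/6)


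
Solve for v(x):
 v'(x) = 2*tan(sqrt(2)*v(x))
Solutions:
 v(x) = sqrt(2)*(pi - asin(C1*exp(2*sqrt(2)*x)))/2
 v(x) = sqrt(2)*asin(C1*exp(2*sqrt(2)*x))/2


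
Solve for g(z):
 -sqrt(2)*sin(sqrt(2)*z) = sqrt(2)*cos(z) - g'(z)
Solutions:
 g(z) = C1 + sqrt(2)*sin(z) - cos(sqrt(2)*z)


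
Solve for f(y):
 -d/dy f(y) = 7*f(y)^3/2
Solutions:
 f(y) = -sqrt(-1/(C1 - 7*y))
 f(y) = sqrt(-1/(C1 - 7*y))


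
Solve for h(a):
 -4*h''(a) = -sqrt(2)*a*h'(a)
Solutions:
 h(a) = C1 + C2*erfi(2^(3/4)*a/4)


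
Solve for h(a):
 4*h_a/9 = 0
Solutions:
 h(a) = C1


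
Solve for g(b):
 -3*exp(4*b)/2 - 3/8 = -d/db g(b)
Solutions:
 g(b) = C1 + 3*b/8 + 3*exp(4*b)/8


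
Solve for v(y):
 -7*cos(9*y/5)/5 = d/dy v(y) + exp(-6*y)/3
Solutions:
 v(y) = C1 - 7*sin(9*y/5)/9 + exp(-6*y)/18


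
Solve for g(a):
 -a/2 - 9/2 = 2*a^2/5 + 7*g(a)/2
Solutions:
 g(a) = -4*a^2/35 - a/7 - 9/7


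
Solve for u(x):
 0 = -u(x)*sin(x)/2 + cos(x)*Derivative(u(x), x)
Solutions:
 u(x) = C1/sqrt(cos(x))


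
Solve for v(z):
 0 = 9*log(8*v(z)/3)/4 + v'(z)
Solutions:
 4*Integral(1/(log(_y) - log(3) + 3*log(2)), (_y, v(z)))/9 = C1 - z


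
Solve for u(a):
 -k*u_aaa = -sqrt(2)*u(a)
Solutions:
 u(a) = C1*exp(2^(1/6)*a*(1/k)^(1/3)) + C2*exp(2^(1/6)*a*(-1 + sqrt(3)*I)*(1/k)^(1/3)/2) + C3*exp(-2^(1/6)*a*(1 + sqrt(3)*I)*(1/k)^(1/3)/2)


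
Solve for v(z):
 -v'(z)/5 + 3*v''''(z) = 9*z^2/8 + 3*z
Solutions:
 v(z) = C1 + C4*exp(15^(2/3)*z/15) - 15*z^3/8 - 15*z^2/2 + (C2*sin(3^(1/6)*5^(2/3)*z/10) + C3*cos(3^(1/6)*5^(2/3)*z/10))*exp(-15^(2/3)*z/30)


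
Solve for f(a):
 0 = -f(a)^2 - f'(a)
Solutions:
 f(a) = 1/(C1 + a)


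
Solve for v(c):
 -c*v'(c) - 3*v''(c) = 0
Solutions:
 v(c) = C1 + C2*erf(sqrt(6)*c/6)


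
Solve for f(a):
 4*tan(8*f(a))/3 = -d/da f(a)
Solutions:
 f(a) = -asin(C1*exp(-32*a/3))/8 + pi/8
 f(a) = asin(C1*exp(-32*a/3))/8


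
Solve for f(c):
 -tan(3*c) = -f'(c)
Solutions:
 f(c) = C1 - log(cos(3*c))/3


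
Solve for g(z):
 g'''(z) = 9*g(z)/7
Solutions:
 g(z) = C3*exp(21^(2/3)*z/7) + (C1*sin(3*3^(1/6)*7^(2/3)*z/14) + C2*cos(3*3^(1/6)*7^(2/3)*z/14))*exp(-21^(2/3)*z/14)


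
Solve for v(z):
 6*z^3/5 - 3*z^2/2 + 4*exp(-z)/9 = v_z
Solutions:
 v(z) = C1 + 3*z^4/10 - z^3/2 - 4*exp(-z)/9


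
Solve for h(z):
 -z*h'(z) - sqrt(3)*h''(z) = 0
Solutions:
 h(z) = C1 + C2*erf(sqrt(2)*3^(3/4)*z/6)


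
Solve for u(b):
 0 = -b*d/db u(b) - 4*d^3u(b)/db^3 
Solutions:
 u(b) = C1 + Integral(C2*airyai(-2^(1/3)*b/2) + C3*airybi(-2^(1/3)*b/2), b)


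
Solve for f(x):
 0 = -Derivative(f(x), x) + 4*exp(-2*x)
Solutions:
 f(x) = C1 - 2*exp(-2*x)


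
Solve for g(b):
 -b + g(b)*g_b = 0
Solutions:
 g(b) = -sqrt(C1 + b^2)
 g(b) = sqrt(C1 + b^2)


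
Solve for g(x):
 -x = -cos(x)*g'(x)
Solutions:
 g(x) = C1 + Integral(x/cos(x), x)


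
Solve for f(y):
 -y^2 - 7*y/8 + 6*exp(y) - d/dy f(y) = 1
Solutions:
 f(y) = C1 - y^3/3 - 7*y^2/16 - y + 6*exp(y)


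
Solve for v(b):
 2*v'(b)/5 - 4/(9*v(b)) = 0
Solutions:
 v(b) = -sqrt(C1 + 20*b)/3
 v(b) = sqrt(C1 + 20*b)/3


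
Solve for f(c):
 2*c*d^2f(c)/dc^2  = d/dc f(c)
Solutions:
 f(c) = C1 + C2*c^(3/2)


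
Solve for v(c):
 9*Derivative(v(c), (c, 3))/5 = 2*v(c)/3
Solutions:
 v(c) = C3*exp(10^(1/3)*c/3) + (C1*sin(10^(1/3)*sqrt(3)*c/6) + C2*cos(10^(1/3)*sqrt(3)*c/6))*exp(-10^(1/3)*c/6)


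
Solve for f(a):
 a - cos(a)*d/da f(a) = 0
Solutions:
 f(a) = C1 + Integral(a/cos(a), a)


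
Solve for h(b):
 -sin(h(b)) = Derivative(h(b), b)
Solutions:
 h(b) = -acos((-C1 - exp(2*b))/(C1 - exp(2*b))) + 2*pi
 h(b) = acos((-C1 - exp(2*b))/(C1 - exp(2*b)))


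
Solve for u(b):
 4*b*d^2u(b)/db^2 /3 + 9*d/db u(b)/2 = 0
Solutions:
 u(b) = C1 + C2/b^(19/8)


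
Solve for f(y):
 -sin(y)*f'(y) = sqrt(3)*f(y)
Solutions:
 f(y) = C1*(cos(y) + 1)^(sqrt(3)/2)/(cos(y) - 1)^(sqrt(3)/2)


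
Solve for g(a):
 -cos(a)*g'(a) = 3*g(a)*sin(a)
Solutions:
 g(a) = C1*cos(a)^3


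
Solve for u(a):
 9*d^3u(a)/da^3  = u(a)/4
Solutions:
 u(a) = C3*exp(6^(1/3)*a/6) + (C1*sin(2^(1/3)*3^(5/6)*a/12) + C2*cos(2^(1/3)*3^(5/6)*a/12))*exp(-6^(1/3)*a/12)


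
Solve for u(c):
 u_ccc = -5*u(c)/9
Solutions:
 u(c) = C3*exp(-15^(1/3)*c/3) + (C1*sin(3^(5/6)*5^(1/3)*c/6) + C2*cos(3^(5/6)*5^(1/3)*c/6))*exp(15^(1/3)*c/6)


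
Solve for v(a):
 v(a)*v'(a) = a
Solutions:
 v(a) = -sqrt(C1 + a^2)
 v(a) = sqrt(C1 + a^2)


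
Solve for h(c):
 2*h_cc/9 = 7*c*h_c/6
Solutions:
 h(c) = C1 + C2*erfi(sqrt(42)*c/4)


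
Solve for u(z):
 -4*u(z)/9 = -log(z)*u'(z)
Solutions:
 u(z) = C1*exp(4*li(z)/9)


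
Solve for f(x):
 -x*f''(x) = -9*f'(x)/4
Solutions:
 f(x) = C1 + C2*x^(13/4)


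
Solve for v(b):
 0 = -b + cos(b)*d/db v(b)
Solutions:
 v(b) = C1 + Integral(b/cos(b), b)


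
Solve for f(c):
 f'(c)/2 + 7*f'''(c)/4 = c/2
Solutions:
 f(c) = C1 + C2*sin(sqrt(14)*c/7) + C3*cos(sqrt(14)*c/7) + c^2/2


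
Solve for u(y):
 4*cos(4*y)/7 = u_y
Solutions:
 u(y) = C1 + sin(4*y)/7


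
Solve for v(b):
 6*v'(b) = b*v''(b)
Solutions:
 v(b) = C1 + C2*b^7


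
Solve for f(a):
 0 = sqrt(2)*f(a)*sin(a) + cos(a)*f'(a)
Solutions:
 f(a) = C1*cos(a)^(sqrt(2))


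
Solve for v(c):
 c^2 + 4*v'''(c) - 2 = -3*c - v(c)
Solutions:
 v(c) = C3*exp(-2^(1/3)*c/2) - c^2 - 3*c + (C1*sin(2^(1/3)*sqrt(3)*c/4) + C2*cos(2^(1/3)*sqrt(3)*c/4))*exp(2^(1/3)*c/4) + 2


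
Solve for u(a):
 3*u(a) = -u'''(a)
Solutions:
 u(a) = C3*exp(-3^(1/3)*a) + (C1*sin(3^(5/6)*a/2) + C2*cos(3^(5/6)*a/2))*exp(3^(1/3)*a/2)


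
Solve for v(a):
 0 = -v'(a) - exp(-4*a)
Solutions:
 v(a) = C1 + exp(-4*a)/4


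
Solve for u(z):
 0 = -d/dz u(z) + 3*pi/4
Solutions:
 u(z) = C1 + 3*pi*z/4


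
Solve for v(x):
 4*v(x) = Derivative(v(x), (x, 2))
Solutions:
 v(x) = C1*exp(-2*x) + C2*exp(2*x)


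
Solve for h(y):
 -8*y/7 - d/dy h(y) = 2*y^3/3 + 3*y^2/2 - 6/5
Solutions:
 h(y) = C1 - y^4/6 - y^3/2 - 4*y^2/7 + 6*y/5


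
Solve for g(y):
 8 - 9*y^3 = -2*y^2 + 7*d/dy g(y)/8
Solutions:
 g(y) = C1 - 18*y^4/7 + 16*y^3/21 + 64*y/7


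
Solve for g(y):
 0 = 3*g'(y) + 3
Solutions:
 g(y) = C1 - y


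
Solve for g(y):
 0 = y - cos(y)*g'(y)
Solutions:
 g(y) = C1 + Integral(y/cos(y), y)


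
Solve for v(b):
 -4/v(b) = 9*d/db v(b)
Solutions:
 v(b) = -sqrt(C1 - 8*b)/3
 v(b) = sqrt(C1 - 8*b)/3


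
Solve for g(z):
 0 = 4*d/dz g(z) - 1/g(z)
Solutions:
 g(z) = -sqrt(C1 + 2*z)/2
 g(z) = sqrt(C1 + 2*z)/2


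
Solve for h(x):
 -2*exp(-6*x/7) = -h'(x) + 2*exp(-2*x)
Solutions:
 h(x) = C1 - exp(-2*x) - 7*exp(-6*x/7)/3


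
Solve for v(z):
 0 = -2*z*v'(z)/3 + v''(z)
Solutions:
 v(z) = C1 + C2*erfi(sqrt(3)*z/3)


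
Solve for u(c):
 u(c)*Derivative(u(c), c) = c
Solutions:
 u(c) = -sqrt(C1 + c^2)
 u(c) = sqrt(C1 + c^2)


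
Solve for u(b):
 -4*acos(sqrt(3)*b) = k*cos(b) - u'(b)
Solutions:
 u(b) = C1 + 4*b*acos(sqrt(3)*b) + k*sin(b) - 4*sqrt(3)*sqrt(1 - 3*b^2)/3


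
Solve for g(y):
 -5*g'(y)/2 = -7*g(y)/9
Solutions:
 g(y) = C1*exp(14*y/45)


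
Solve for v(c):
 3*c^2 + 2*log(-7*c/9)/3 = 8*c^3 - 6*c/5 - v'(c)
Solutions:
 v(c) = C1 + 2*c^4 - c^3 - 3*c^2/5 - 2*c*log(-c)/3 + c*(-log(7) + 2/3 + log(21)/3 + log(3))


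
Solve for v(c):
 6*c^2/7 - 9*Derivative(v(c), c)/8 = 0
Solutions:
 v(c) = C1 + 16*c^3/63


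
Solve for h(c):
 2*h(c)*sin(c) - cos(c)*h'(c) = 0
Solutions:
 h(c) = C1/cos(c)^2


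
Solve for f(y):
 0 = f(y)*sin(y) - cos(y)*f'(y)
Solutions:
 f(y) = C1/cos(y)


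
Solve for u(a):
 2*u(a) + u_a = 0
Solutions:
 u(a) = C1*exp(-2*a)


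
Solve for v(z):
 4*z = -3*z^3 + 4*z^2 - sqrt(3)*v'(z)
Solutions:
 v(z) = C1 - sqrt(3)*z^4/4 + 4*sqrt(3)*z^3/9 - 2*sqrt(3)*z^2/3


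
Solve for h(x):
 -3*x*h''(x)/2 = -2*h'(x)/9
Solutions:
 h(x) = C1 + C2*x^(31/27)


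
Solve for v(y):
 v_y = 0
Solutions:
 v(y) = C1


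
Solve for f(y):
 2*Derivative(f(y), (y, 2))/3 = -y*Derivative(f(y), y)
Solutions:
 f(y) = C1 + C2*erf(sqrt(3)*y/2)


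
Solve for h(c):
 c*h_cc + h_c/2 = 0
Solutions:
 h(c) = C1 + C2*sqrt(c)


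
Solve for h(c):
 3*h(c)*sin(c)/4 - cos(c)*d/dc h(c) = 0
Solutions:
 h(c) = C1/cos(c)^(3/4)


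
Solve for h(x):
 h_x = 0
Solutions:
 h(x) = C1


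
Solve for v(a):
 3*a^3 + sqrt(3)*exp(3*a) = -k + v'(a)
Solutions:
 v(a) = C1 + 3*a^4/4 + a*k + sqrt(3)*exp(3*a)/3


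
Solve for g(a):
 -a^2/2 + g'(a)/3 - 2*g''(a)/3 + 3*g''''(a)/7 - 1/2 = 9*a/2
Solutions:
 g(a) = C1 + C2*exp(a*(4*18^(1/3)*7^(2/3)/(sqrt(57) + 27)^(1/3) + 84^(1/3)*(sqrt(57) + 27)^(1/3))/36)*sin(3^(1/6)*a*(-28^(1/3)*3^(2/3)*(sqrt(57) + 27)^(1/3) + 12*2^(1/3)*7^(2/3)/(sqrt(57) + 27)^(1/3))/36) + C3*exp(a*(4*18^(1/3)*7^(2/3)/(sqrt(57) + 27)^(1/3) + 84^(1/3)*(sqrt(57) + 27)^(1/3))/36)*cos(3^(1/6)*a*(-28^(1/3)*3^(2/3)*(sqrt(57) + 27)^(1/3) + 12*2^(1/3)*7^(2/3)/(sqrt(57) + 27)^(1/3))/36) + C4*exp(-a*(4*18^(1/3)*7^(2/3)/(sqrt(57) + 27)^(1/3) + 84^(1/3)*(sqrt(57) + 27)^(1/3))/18) + a^3/2 + 39*a^2/4 + 81*a/2


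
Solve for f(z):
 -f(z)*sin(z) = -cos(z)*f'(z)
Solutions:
 f(z) = C1/cos(z)


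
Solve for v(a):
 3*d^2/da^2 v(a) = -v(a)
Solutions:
 v(a) = C1*sin(sqrt(3)*a/3) + C2*cos(sqrt(3)*a/3)


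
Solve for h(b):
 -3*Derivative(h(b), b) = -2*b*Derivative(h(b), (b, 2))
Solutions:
 h(b) = C1 + C2*b^(5/2)


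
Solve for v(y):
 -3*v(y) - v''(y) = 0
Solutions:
 v(y) = C1*sin(sqrt(3)*y) + C2*cos(sqrt(3)*y)


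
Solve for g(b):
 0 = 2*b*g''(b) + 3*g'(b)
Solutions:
 g(b) = C1 + C2/sqrt(b)


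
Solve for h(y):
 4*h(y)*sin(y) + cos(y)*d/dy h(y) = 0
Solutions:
 h(y) = C1*cos(y)^4


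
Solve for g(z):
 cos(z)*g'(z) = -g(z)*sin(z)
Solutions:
 g(z) = C1*cos(z)


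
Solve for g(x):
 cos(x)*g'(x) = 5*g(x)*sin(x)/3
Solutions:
 g(x) = C1/cos(x)^(5/3)


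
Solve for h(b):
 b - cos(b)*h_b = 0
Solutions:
 h(b) = C1 + Integral(b/cos(b), b)


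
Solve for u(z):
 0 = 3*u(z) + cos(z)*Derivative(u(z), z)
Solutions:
 u(z) = C1*(sin(z) - 1)^(3/2)/(sin(z) + 1)^(3/2)


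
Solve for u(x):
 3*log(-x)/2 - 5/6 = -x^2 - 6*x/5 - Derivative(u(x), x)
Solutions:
 u(x) = C1 - x^3/3 - 3*x^2/5 - 3*x*log(-x)/2 + 7*x/3


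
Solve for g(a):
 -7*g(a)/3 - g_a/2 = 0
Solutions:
 g(a) = C1*exp(-14*a/3)


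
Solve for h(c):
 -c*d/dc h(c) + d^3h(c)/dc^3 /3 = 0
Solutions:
 h(c) = C1 + Integral(C2*airyai(3^(1/3)*c) + C3*airybi(3^(1/3)*c), c)


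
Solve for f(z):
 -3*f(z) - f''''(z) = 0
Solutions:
 f(z) = (C1*sin(sqrt(2)*3^(1/4)*z/2) + C2*cos(sqrt(2)*3^(1/4)*z/2))*exp(-sqrt(2)*3^(1/4)*z/2) + (C3*sin(sqrt(2)*3^(1/4)*z/2) + C4*cos(sqrt(2)*3^(1/4)*z/2))*exp(sqrt(2)*3^(1/4)*z/2)


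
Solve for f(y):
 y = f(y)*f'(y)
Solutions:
 f(y) = -sqrt(C1 + y^2)
 f(y) = sqrt(C1 + y^2)


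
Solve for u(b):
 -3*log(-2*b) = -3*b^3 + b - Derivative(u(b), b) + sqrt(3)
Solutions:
 u(b) = C1 - 3*b^4/4 + b^2/2 + 3*b*log(-b) + b*(-3 + sqrt(3) + 3*log(2))


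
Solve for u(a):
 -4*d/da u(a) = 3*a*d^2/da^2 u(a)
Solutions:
 u(a) = C1 + C2/a^(1/3)


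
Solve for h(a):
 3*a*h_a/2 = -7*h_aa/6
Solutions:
 h(a) = C1 + C2*erf(3*sqrt(14)*a/14)


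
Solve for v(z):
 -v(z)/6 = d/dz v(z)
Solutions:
 v(z) = C1*exp(-z/6)


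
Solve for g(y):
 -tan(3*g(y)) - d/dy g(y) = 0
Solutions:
 g(y) = -asin(C1*exp(-3*y))/3 + pi/3
 g(y) = asin(C1*exp(-3*y))/3


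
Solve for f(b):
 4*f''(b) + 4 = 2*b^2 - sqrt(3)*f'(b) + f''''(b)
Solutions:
 f(b) = C1 + C2*exp(-sqrt(3)*b) + C3*exp(b*(sqrt(3) + sqrt(7))/2) + C4*exp(b*(-sqrt(7) + sqrt(3))/2) + 2*sqrt(3)*b^3/9 - 8*b^2/3 + 52*sqrt(3)*b/9


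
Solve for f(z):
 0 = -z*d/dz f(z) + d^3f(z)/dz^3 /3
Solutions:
 f(z) = C1 + Integral(C2*airyai(3^(1/3)*z) + C3*airybi(3^(1/3)*z), z)


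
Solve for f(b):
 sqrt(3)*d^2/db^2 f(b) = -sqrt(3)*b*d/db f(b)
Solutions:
 f(b) = C1 + C2*erf(sqrt(2)*b/2)


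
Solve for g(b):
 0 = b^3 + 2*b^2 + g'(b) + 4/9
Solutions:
 g(b) = C1 - b^4/4 - 2*b^3/3 - 4*b/9


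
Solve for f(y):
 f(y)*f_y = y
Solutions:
 f(y) = -sqrt(C1 + y^2)
 f(y) = sqrt(C1 + y^2)


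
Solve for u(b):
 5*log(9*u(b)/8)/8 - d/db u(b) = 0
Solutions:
 8*Integral(1/(-log(_y) - 2*log(3) + 3*log(2)), (_y, u(b)))/5 = C1 - b


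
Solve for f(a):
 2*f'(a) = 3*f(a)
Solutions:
 f(a) = C1*exp(3*a/2)


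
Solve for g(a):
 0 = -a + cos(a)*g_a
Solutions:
 g(a) = C1 + Integral(a/cos(a), a)


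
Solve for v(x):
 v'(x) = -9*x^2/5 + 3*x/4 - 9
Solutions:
 v(x) = C1 - 3*x^3/5 + 3*x^2/8 - 9*x


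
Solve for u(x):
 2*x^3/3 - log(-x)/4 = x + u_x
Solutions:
 u(x) = C1 + x^4/6 - x^2/2 - x*log(-x)/4 + x/4


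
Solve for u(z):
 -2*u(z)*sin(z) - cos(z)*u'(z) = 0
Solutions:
 u(z) = C1*cos(z)^2


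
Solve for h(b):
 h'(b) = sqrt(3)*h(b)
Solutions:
 h(b) = C1*exp(sqrt(3)*b)


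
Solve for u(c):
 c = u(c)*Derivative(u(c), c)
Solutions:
 u(c) = -sqrt(C1 + c^2)
 u(c) = sqrt(C1 + c^2)


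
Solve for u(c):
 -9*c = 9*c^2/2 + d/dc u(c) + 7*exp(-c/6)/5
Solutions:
 u(c) = C1 - 3*c^3/2 - 9*c^2/2 + 42*exp(-c/6)/5


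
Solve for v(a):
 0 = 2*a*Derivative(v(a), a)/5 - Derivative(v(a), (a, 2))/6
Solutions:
 v(a) = C1 + C2*erfi(sqrt(30)*a/5)


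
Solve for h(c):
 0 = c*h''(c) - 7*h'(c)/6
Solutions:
 h(c) = C1 + C2*c^(13/6)


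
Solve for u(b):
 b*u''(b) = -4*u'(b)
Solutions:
 u(b) = C1 + C2/b^3


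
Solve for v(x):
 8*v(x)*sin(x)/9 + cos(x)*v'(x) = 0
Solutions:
 v(x) = C1*cos(x)^(8/9)


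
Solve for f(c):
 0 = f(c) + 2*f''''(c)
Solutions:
 f(c) = (C1*sin(2^(1/4)*c/2) + C2*cos(2^(1/4)*c/2))*exp(-2^(1/4)*c/2) + (C3*sin(2^(1/4)*c/2) + C4*cos(2^(1/4)*c/2))*exp(2^(1/4)*c/2)


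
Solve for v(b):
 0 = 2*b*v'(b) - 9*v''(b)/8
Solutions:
 v(b) = C1 + C2*erfi(2*sqrt(2)*b/3)


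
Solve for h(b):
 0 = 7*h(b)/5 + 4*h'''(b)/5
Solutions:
 h(b) = C3*exp(-14^(1/3)*b/2) + (C1*sin(14^(1/3)*sqrt(3)*b/4) + C2*cos(14^(1/3)*sqrt(3)*b/4))*exp(14^(1/3)*b/4)


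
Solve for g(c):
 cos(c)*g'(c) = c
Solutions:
 g(c) = C1 + Integral(c/cos(c), c)


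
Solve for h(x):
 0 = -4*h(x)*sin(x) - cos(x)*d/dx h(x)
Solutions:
 h(x) = C1*cos(x)^4


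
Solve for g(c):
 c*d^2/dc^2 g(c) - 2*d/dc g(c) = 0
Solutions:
 g(c) = C1 + C2*c^3


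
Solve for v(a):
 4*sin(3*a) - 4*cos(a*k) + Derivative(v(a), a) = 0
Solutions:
 v(a) = C1 + 4*cos(3*a)/3 + 4*sin(a*k)/k


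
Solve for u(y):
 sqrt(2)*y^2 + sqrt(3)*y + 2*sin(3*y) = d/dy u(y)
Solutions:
 u(y) = C1 + sqrt(2)*y^3/3 + sqrt(3)*y^2/2 - 2*cos(3*y)/3


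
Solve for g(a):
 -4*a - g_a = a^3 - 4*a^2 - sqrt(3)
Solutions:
 g(a) = C1 - a^4/4 + 4*a^3/3 - 2*a^2 + sqrt(3)*a


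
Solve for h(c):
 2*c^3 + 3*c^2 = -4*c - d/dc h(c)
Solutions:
 h(c) = C1 - c^4/2 - c^3 - 2*c^2


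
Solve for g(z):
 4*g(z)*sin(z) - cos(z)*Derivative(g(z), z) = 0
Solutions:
 g(z) = C1/cos(z)^4


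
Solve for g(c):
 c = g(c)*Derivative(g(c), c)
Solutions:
 g(c) = -sqrt(C1 + c^2)
 g(c) = sqrt(C1 + c^2)


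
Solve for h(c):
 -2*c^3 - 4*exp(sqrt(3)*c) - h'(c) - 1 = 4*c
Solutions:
 h(c) = C1 - c^4/2 - 2*c^2 - c - 4*sqrt(3)*exp(sqrt(3)*c)/3


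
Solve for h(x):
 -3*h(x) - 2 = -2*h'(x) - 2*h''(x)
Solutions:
 h(x) = C1*exp(x*(-1 + sqrt(7))/2) + C2*exp(-x*(1 + sqrt(7))/2) - 2/3


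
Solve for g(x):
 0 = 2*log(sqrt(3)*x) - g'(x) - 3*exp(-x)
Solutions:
 g(x) = C1 + 2*x*log(x) + x*(-2 + log(3)) + 3*exp(-x)


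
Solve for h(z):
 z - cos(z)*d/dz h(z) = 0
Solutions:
 h(z) = C1 + Integral(z/cos(z), z)


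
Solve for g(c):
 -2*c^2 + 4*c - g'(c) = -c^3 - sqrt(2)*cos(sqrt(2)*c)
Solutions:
 g(c) = C1 + c^4/4 - 2*c^3/3 + 2*c^2 + sin(sqrt(2)*c)


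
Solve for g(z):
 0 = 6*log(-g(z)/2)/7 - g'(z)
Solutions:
 -7*Integral(1/(log(-_y) - log(2)), (_y, g(z)))/6 = C1 - z


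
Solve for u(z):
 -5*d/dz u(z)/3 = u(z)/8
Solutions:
 u(z) = C1*exp(-3*z/40)


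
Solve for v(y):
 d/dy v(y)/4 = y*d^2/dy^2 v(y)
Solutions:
 v(y) = C1 + C2*y^(5/4)


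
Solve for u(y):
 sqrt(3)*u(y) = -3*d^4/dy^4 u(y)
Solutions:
 u(y) = (C1*sin(sqrt(2)*3^(7/8)*y/6) + C2*cos(sqrt(2)*3^(7/8)*y/6))*exp(-sqrt(2)*3^(7/8)*y/6) + (C3*sin(sqrt(2)*3^(7/8)*y/6) + C4*cos(sqrt(2)*3^(7/8)*y/6))*exp(sqrt(2)*3^(7/8)*y/6)


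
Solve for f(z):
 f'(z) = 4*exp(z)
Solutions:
 f(z) = C1 + 4*exp(z)


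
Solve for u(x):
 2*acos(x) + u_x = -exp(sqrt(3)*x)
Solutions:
 u(x) = C1 - 2*x*acos(x) + 2*sqrt(1 - x^2) - sqrt(3)*exp(sqrt(3)*x)/3


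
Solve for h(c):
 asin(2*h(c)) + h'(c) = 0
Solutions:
 Integral(1/asin(2*_y), (_y, h(c))) = C1 - c


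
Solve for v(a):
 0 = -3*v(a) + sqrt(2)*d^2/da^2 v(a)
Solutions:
 v(a) = C1*exp(-2^(3/4)*sqrt(3)*a/2) + C2*exp(2^(3/4)*sqrt(3)*a/2)


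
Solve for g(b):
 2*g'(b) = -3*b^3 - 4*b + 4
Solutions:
 g(b) = C1 - 3*b^4/8 - b^2 + 2*b


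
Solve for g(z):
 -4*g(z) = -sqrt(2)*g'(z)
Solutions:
 g(z) = C1*exp(2*sqrt(2)*z)


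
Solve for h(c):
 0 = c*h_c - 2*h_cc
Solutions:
 h(c) = C1 + C2*erfi(c/2)


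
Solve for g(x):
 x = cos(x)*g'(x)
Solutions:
 g(x) = C1 + Integral(x/cos(x), x)


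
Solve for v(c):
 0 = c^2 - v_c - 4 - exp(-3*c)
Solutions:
 v(c) = C1 + c^3/3 - 4*c + exp(-3*c)/3


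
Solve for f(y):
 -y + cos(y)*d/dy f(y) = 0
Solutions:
 f(y) = C1 + Integral(y/cos(y), y)


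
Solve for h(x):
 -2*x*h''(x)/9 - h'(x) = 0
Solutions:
 h(x) = C1 + C2/x^(7/2)


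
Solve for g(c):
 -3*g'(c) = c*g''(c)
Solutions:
 g(c) = C1 + C2/c^2


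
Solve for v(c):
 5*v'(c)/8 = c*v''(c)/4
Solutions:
 v(c) = C1 + C2*c^(7/2)


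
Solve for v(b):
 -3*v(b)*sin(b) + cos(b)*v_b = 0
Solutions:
 v(b) = C1/cos(b)^3


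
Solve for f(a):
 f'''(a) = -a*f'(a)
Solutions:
 f(a) = C1 + Integral(C2*airyai(-a) + C3*airybi(-a), a)


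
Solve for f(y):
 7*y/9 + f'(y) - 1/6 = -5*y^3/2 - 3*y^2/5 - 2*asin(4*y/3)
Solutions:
 f(y) = C1 - 5*y^4/8 - y^3/5 - 7*y^2/18 - 2*y*asin(4*y/3) + y/6 - sqrt(9 - 16*y^2)/2


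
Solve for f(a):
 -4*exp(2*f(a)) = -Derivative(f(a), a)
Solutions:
 f(a) = log(-sqrt(-1/(C1 + 4*a))) - log(2)/2
 f(a) = log(-1/(C1 + 4*a))/2 - log(2)/2


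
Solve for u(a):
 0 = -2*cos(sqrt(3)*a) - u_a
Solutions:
 u(a) = C1 - 2*sqrt(3)*sin(sqrt(3)*a)/3


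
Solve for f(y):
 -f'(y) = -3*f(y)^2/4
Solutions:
 f(y) = -4/(C1 + 3*y)


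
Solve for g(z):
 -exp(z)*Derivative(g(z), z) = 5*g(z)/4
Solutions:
 g(z) = C1*exp(5*exp(-z)/4)


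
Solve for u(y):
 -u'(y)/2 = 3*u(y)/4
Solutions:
 u(y) = C1*exp(-3*y/2)


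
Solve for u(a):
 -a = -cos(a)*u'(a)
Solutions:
 u(a) = C1 + Integral(a/cos(a), a)


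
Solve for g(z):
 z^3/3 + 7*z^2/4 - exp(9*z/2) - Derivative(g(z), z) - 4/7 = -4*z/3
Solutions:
 g(z) = C1 + z^4/12 + 7*z^3/12 + 2*z^2/3 - 4*z/7 - 2*exp(9*z/2)/9


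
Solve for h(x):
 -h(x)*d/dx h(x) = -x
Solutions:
 h(x) = -sqrt(C1 + x^2)
 h(x) = sqrt(C1 + x^2)


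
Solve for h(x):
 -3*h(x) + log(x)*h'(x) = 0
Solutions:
 h(x) = C1*exp(3*li(x))


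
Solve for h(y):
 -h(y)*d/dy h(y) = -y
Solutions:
 h(y) = -sqrt(C1 + y^2)
 h(y) = sqrt(C1 + y^2)


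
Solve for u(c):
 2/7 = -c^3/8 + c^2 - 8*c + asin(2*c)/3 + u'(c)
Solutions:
 u(c) = C1 + c^4/32 - c^3/3 + 4*c^2 - c*asin(2*c)/3 + 2*c/7 - sqrt(1 - 4*c^2)/6


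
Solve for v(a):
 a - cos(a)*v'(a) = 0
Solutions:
 v(a) = C1 + Integral(a/cos(a), a)


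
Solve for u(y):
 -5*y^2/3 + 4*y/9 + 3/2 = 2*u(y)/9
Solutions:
 u(y) = -15*y^2/2 + 2*y + 27/4


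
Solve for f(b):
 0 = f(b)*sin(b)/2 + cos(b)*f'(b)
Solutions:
 f(b) = C1*sqrt(cos(b))


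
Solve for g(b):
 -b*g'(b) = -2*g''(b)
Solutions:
 g(b) = C1 + C2*erfi(b/2)


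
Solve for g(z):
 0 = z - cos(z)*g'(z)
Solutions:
 g(z) = C1 + Integral(z/cos(z), z)


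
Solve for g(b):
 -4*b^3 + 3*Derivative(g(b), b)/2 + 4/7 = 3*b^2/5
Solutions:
 g(b) = C1 + 2*b^4/3 + 2*b^3/15 - 8*b/21


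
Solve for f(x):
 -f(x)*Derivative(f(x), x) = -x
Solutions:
 f(x) = -sqrt(C1 + x^2)
 f(x) = sqrt(C1 + x^2)


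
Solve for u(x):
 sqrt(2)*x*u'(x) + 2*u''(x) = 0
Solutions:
 u(x) = C1 + C2*erf(2^(1/4)*x/2)


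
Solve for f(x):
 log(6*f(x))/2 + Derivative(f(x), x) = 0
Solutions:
 2*Integral(1/(log(_y) + log(6)), (_y, f(x))) = C1 - x


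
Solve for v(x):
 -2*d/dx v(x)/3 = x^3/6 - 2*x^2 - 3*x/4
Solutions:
 v(x) = C1 - x^4/16 + x^3 + 9*x^2/16


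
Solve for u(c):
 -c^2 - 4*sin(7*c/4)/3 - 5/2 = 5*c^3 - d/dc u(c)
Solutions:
 u(c) = C1 + 5*c^4/4 + c^3/3 + 5*c/2 - 16*cos(7*c/4)/21


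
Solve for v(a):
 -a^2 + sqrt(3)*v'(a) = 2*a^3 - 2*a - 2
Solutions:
 v(a) = C1 + sqrt(3)*a^4/6 + sqrt(3)*a^3/9 - sqrt(3)*a^2/3 - 2*sqrt(3)*a/3


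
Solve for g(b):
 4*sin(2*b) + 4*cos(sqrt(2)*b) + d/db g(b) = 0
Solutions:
 g(b) = C1 - 2*sqrt(2)*sin(sqrt(2)*b) + 2*cos(2*b)


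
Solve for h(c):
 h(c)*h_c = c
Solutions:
 h(c) = -sqrt(C1 + c^2)
 h(c) = sqrt(C1 + c^2)


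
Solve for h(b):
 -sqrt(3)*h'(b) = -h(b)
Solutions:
 h(b) = C1*exp(sqrt(3)*b/3)


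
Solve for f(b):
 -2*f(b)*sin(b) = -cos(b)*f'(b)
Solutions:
 f(b) = C1/cos(b)^2


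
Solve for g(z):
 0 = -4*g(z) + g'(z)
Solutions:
 g(z) = C1*exp(4*z)


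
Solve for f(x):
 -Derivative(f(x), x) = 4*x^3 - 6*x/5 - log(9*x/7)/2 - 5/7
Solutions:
 f(x) = C1 - x^4 + 3*x^2/5 + x*log(x)/2 - x*log(7)/2 + 3*x/14 + x*log(3)


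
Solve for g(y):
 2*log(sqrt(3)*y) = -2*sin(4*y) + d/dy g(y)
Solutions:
 g(y) = C1 + 2*y*log(y) - 2*y + y*log(3) - cos(4*y)/2


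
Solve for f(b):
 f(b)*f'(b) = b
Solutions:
 f(b) = -sqrt(C1 + b^2)
 f(b) = sqrt(C1 + b^2)


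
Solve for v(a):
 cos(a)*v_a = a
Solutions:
 v(a) = C1 + Integral(a/cos(a), a)


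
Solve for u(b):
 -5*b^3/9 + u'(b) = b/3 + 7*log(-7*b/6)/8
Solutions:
 u(b) = C1 + 5*b^4/36 + b^2/6 + 7*b*log(-b)/8 + 7*b*(-log(6) - 1 + log(7))/8


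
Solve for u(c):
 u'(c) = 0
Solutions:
 u(c) = C1


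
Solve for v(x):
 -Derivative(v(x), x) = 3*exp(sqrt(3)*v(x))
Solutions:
 v(x) = sqrt(3)*(2*log(1/(C1 + 3*x)) - log(3))/6


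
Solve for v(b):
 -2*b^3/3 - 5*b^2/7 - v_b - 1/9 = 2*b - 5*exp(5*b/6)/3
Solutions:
 v(b) = C1 - b^4/6 - 5*b^3/21 - b^2 - b/9 + 2*exp(5*b/6)


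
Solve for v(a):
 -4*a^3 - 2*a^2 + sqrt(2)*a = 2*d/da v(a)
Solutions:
 v(a) = C1 - a^4/2 - a^3/3 + sqrt(2)*a^2/4
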